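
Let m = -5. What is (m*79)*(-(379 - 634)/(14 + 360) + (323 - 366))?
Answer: 367745/22 ≈ 16716.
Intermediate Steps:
(m*79)*(-(379 - 634)/(14 + 360) + (323 - 366)) = (-5*79)*(-(379 - 634)/(14 + 360) + (323 - 366)) = -395*(-(-255)/374 - 43) = -395*(-1*(-15/22) - 43) = -395*(15/22 - 43) = -395*(-931/22) = 367745/22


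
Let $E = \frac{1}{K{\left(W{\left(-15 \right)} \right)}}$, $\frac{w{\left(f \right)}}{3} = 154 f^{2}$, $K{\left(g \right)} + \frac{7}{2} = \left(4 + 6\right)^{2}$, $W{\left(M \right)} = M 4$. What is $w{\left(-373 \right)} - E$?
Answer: $\frac{12405576412}{193} \approx 6.4278 \cdot 10^{7}$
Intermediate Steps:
$W{\left(M \right)} = 4 M$
$K{\left(g \right)} = \frac{193}{2}$ ($K{\left(g \right)} = - \frac{7}{2} + \left(4 + 6\right)^{2} = - \frac{7}{2} + 10^{2} = - \frac{7}{2} + 100 = \frac{193}{2}$)
$w{\left(f \right)} = 462 f^{2}$ ($w{\left(f \right)} = 3 \cdot 154 f^{2} = 462 f^{2}$)
$E = \frac{2}{193}$ ($E = \frac{1}{\frac{193}{2}} = \frac{2}{193} \approx 0.010363$)
$w{\left(-373 \right)} - E = 462 \left(-373\right)^{2} - \frac{2}{193} = 462 \cdot 139129 - \frac{2}{193} = 64277598 - \frac{2}{193} = \frac{12405576412}{193}$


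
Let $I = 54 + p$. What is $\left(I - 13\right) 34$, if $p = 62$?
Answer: $3502$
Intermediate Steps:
$I = 116$ ($I = 54 + 62 = 116$)
$\left(I - 13\right) 34 = \left(116 - 13\right) 34 = 103 \cdot 34 = 3502$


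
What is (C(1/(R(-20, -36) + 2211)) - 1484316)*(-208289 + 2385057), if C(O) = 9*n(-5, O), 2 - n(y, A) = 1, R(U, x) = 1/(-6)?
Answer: -3230991979776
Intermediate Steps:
R(U, x) = -⅙
n(y, A) = 1 (n(y, A) = 2 - 1*1 = 2 - 1 = 1)
C(O) = 9 (C(O) = 9*1 = 9)
(C(1/(R(-20, -36) + 2211)) - 1484316)*(-208289 + 2385057) = (9 - 1484316)*(-208289 + 2385057) = -1484307*2176768 = -3230991979776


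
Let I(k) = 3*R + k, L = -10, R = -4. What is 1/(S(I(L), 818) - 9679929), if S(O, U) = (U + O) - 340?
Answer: -1/9679473 ≈ -1.0331e-7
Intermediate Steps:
I(k) = -12 + k (I(k) = 3*(-4) + k = -12 + k)
S(O, U) = -340 + O + U (S(O, U) = (O + U) - 340 = -340 + O + U)
1/(S(I(L), 818) - 9679929) = 1/((-340 + (-12 - 10) + 818) - 9679929) = 1/((-340 - 22 + 818) - 9679929) = 1/(456 - 9679929) = 1/(-9679473) = -1/9679473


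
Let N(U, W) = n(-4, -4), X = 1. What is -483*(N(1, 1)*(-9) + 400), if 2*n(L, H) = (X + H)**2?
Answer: -347277/2 ≈ -1.7364e+5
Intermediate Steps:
n(L, H) = (1 + H)**2/2
N(U, W) = 9/2 (N(U, W) = (1 - 4)**2/2 = (1/2)*(-3)**2 = (1/2)*9 = 9/2)
-483*(N(1, 1)*(-9) + 400) = -483*((9/2)*(-9) + 400) = -483*(-81/2 + 400) = -483*719/2 = -347277/2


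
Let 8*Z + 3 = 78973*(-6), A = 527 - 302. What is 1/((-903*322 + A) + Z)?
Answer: -8/2798169 ≈ -2.8590e-6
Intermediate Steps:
A = 225
Z = -473841/8 (Z = -3/8 + (78973*(-6))/8 = -3/8 + (⅛)*(-473838) = -3/8 - 236919/4 = -473841/8 ≈ -59230.)
1/((-903*322 + A) + Z) = 1/((-903*322 + 225) - 473841/8) = 1/((-290766 + 225) - 473841/8) = 1/(-290541 - 473841/8) = 1/(-2798169/8) = -8/2798169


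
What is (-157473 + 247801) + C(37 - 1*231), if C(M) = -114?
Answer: 90214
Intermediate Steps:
(-157473 + 247801) + C(37 - 1*231) = (-157473 + 247801) - 114 = 90328 - 114 = 90214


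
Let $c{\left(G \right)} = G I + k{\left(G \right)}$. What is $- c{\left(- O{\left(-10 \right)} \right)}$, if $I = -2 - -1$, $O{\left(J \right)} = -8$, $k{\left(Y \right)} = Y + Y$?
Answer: $-8$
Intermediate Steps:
$k{\left(Y \right)} = 2 Y$
$I = -1$ ($I = -2 + 1 = -1$)
$c{\left(G \right)} = G$ ($c{\left(G \right)} = G \left(-1\right) + 2 G = - G + 2 G = G$)
$- c{\left(- O{\left(-10 \right)} \right)} = - \left(-1\right) \left(-8\right) = \left(-1\right) 8 = -8$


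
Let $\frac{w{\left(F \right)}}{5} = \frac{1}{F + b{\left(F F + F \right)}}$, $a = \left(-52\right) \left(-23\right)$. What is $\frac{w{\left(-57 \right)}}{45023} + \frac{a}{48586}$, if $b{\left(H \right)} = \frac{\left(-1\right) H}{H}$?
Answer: $\frac{1561456267}{63437136862} \approx 0.024614$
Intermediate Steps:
$b{\left(H \right)} = -1$
$a = 1196$
$w{\left(F \right)} = \frac{5}{-1 + F}$ ($w{\left(F \right)} = \frac{5}{F - 1} = \frac{5}{-1 + F}$)
$\frac{w{\left(-57 \right)}}{45023} + \frac{a}{48586} = \frac{5 \frac{1}{-1 - 57}}{45023} + \frac{1196}{48586} = \frac{5}{-58} \cdot \frac{1}{45023} + 1196 \cdot \frac{1}{48586} = 5 \left(- \frac{1}{58}\right) \frac{1}{45023} + \frac{598}{24293} = \left(- \frac{5}{58}\right) \frac{1}{45023} + \frac{598}{24293} = - \frac{5}{2611334} + \frac{598}{24293} = \frac{1561456267}{63437136862}$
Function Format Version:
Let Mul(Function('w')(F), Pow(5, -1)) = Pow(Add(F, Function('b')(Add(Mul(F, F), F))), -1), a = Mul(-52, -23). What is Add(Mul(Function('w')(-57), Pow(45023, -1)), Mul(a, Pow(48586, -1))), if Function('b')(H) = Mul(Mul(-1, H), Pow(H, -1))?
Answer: Rational(1561456267, 63437136862) ≈ 0.024614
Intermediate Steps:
Function('b')(H) = -1
a = 1196
Function('w')(F) = Mul(5, Pow(Add(-1, F), -1)) (Function('w')(F) = Mul(5, Pow(Add(F, -1), -1)) = Mul(5, Pow(Add(-1, F), -1)))
Add(Mul(Function('w')(-57), Pow(45023, -1)), Mul(a, Pow(48586, -1))) = Add(Mul(Mul(5, Pow(Add(-1, -57), -1)), Pow(45023, -1)), Mul(1196, Pow(48586, -1))) = Add(Mul(Mul(5, Pow(-58, -1)), Rational(1, 45023)), Mul(1196, Rational(1, 48586))) = Add(Mul(Mul(5, Rational(-1, 58)), Rational(1, 45023)), Rational(598, 24293)) = Add(Mul(Rational(-5, 58), Rational(1, 45023)), Rational(598, 24293)) = Add(Rational(-5, 2611334), Rational(598, 24293)) = Rational(1561456267, 63437136862)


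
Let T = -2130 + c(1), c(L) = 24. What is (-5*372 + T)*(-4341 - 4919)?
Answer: 36725160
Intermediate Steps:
T = -2106 (T = -2130 + 24 = -2106)
(-5*372 + T)*(-4341 - 4919) = (-5*372 - 2106)*(-4341 - 4919) = (-1860 - 2106)*(-9260) = -3966*(-9260) = 36725160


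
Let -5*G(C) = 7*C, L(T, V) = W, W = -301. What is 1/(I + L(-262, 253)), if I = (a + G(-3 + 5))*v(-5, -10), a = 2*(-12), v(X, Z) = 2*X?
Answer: -1/33 ≈ -0.030303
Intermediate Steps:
L(T, V) = -301
a = -24
G(C) = -7*C/5
I = 268 (I = (-24 - 7*(-3 + 5)/5)*(2*(-5)) = (-24 - 7/5*2)*(-10) = (-24 - 14/5)*(-10) = -134/5*(-10) = 268)
1/(I + L(-262, 253)) = 1/(268 - 301) = 1/(-33) = -1/33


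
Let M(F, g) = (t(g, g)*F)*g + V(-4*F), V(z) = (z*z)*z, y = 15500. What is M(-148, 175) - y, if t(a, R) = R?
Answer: 202926688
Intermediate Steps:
V(z) = z³ (V(z) = z²*z = z³)
M(F, g) = -64*F³ + F*g² (M(F, g) = (g*F)*g + (-4*F)³ = (F*g)*g - 64*F³ = F*g² - 64*F³ = -64*F³ + F*g²)
M(-148, 175) - y = -148*(175² - 64*(-148)²) - 1*15500 = -148*(30625 - 64*21904) - 15500 = -148*(30625 - 1401856) - 15500 = -148*(-1371231) - 15500 = 202942188 - 15500 = 202926688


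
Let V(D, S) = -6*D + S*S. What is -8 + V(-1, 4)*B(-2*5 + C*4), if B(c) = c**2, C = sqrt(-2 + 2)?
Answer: 2192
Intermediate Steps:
V(D, S) = S**2 - 6*D (V(D, S) = -6*D + S**2 = S**2 - 6*D)
C = 0 (C = sqrt(0) = 0)
-8 + V(-1, 4)*B(-2*5 + C*4) = -8 + (4**2 - 6*(-1))*(-2*5 + 0*4)**2 = -8 + (16 + 6)*(-10 + 0)**2 = -8 + 22*(-10)**2 = -8 + 22*100 = -8 + 2200 = 2192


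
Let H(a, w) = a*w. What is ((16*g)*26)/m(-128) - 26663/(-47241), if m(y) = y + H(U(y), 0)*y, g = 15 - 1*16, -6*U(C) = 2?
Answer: 720785/188964 ≈ 3.8144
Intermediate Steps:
U(C) = -⅓ (U(C) = -⅙*2 = -⅓)
g = -1 (g = 15 - 16 = -1)
m(y) = y (m(y) = y + (-⅓*0)*y = y + 0*y = y + 0 = y)
((16*g)*26)/m(-128) - 26663/(-47241) = ((16*(-1))*26)/(-128) - 26663/(-47241) = -16*26*(-1/128) - 26663*(-1/47241) = -416*(-1/128) + 26663/47241 = 13/4 + 26663/47241 = 720785/188964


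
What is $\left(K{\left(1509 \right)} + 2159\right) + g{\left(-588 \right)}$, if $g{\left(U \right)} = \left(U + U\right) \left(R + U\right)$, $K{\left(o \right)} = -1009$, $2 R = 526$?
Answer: $383350$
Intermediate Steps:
$R = 263$ ($R = \frac{1}{2} \cdot 526 = 263$)
$g{\left(U \right)} = 2 U \left(263 + U\right)$ ($g{\left(U \right)} = \left(U + U\right) \left(263 + U\right) = 2 U \left(263 + U\right)$)
$\left(K{\left(1509 \right)} + 2159\right) + g{\left(-588 \right)} = \left(-1009 + 2159\right) + 2 \left(-588\right) \left(263 - 588\right) = 1150 + 2 \left(-588\right) \left(-325\right) = 1150 + 382200 = 383350$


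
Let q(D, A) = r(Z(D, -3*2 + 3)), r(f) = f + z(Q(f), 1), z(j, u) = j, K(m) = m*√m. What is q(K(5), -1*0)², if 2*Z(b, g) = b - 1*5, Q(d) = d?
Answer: 150 - 50*√5 ≈ 38.197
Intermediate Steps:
K(m) = m^(3/2)
Z(b, g) = -5/2 + b/2 (Z(b, g) = (b - 1*5)/2 = (b - 5)/2 = (-5 + b)/2 = -5/2 + b/2)
r(f) = 2*f (r(f) = f + f = 2*f)
q(D, A) = -5 + D (q(D, A) = 2*(-5/2 + D/2) = -5 + D)
q(K(5), -1*0)² = (-5 + 5^(3/2))² = (-5 + 5*√5)²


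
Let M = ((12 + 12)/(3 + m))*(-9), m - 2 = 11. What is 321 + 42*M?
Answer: -246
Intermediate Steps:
m = 13 (m = 2 + 11 = 13)
M = -27/2 (M = ((12 + 12)/(3 + 13))*(-9) = (24/16)*(-9) = (24*(1/16))*(-9) = (3/2)*(-9) = -27/2 ≈ -13.500)
321 + 42*M = 321 + 42*(-27/2) = 321 - 567 = -246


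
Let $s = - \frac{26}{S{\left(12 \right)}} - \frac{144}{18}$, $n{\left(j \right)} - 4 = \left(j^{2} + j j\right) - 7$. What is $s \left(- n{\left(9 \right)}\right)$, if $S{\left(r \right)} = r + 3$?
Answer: $\frac{7738}{5} \approx 1547.6$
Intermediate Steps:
$n{\left(j \right)} = -3 + 2 j^{2}$ ($n{\left(j \right)} = 4 - \left(7 - j^{2} - j j\right) = 4 + \left(\left(j^{2} + j^{2}\right) - 7\right) = 4 + \left(2 j^{2} - 7\right) = 4 + \left(-7 + 2 j^{2}\right) = -3 + 2 j^{2}$)
$S{\left(r \right)} = 3 + r$
$s = - \frac{146}{15}$ ($s = - \frac{26}{3 + 12} - \frac{144}{18} = - \frac{26}{15} - 8 = - \frac{146}{15} \approx -9.7333$)
$s \left(- n{\left(9 \right)}\right) = - \frac{146 \left(- (-3 + 2 \cdot 9^{2})\right)}{15} = - \frac{146 \left(- (-3 + 2 \cdot 81)\right)}{15} = - \frac{146 \left(- (-3 + 162)\right)}{15} = - \frac{146 \left(\left(-1\right) 159\right)}{15} = \left(- \frac{146}{15}\right) \left(-159\right) = \frac{7738}{5}$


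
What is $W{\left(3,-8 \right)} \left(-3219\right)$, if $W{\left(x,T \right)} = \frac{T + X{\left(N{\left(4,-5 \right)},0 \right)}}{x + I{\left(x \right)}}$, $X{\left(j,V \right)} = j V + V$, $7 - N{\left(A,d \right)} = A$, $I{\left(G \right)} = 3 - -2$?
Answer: $3219$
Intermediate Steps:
$I{\left(G \right)} = 5$ ($I{\left(G \right)} = 3 + 2 = 5$)
$N{\left(A,d \right)} = 7 - A$
$X{\left(j,V \right)} = V + V j$ ($X{\left(j,V \right)} = V j + V = V + V j$)
$W{\left(x,T \right)} = \frac{T}{5 + x}$ ($W{\left(x,T \right)} = \frac{T + 0 \left(1 + \left(7 - 4\right)\right)}{x + 5} = \frac{T + 0 \left(1 + \left(7 - 4\right)\right)}{5 + x} = \frac{T + 0 \left(1 + 3\right)}{5 + x} = \frac{T + 0 \cdot 4}{5 + x} = \frac{T + 0}{5 + x} = \frac{T}{5 + x}$)
$W{\left(3,-8 \right)} \left(-3219\right) = - \frac{8}{5 + 3} \left(-3219\right) = - \frac{8}{8} \left(-3219\right) = \left(-8\right) \frac{1}{8} \left(-3219\right) = \left(-1\right) \left(-3219\right) = 3219$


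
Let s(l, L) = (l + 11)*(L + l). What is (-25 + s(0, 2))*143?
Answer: -429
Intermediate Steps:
s(l, L) = (11 + l)*(L + l)
(-25 + s(0, 2))*143 = (-25 + (0² + 11*2 + 11*0 + 2*0))*143 = (-25 + (0 + 22 + 0 + 0))*143 = (-25 + 22)*143 = -3*143 = -429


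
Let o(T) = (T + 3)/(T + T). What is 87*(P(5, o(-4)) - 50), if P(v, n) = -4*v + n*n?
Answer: -389673/64 ≈ -6088.6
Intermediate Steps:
o(T) = (3 + T)/(2*T) (o(T) = (3 + T)/((2*T)) = (3 + T)*(1/(2*T)) = (3 + T)/(2*T))
P(v, n) = n² - 4*v (P(v, n) = -4*v + n² = n² - 4*v)
87*(P(5, o(-4)) - 50) = 87*((((½)*(3 - 4)/(-4))² - 4*5) - 50) = 87*((((½)*(-¼)*(-1))² - 20) - 50) = 87*(((⅛)² - 20) - 50) = 87*((1/64 - 20) - 50) = 87*(-1279/64 - 50) = 87*(-4479/64) = -389673/64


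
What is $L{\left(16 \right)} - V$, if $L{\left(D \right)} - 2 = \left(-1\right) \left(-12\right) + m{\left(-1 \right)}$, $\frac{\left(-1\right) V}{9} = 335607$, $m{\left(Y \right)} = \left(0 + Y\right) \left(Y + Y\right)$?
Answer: $3020479$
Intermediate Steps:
$m{\left(Y \right)} = 2 Y^{2}$ ($m{\left(Y \right)} = Y 2 Y = 2 Y^{2}$)
$V = -3020463$ ($V = \left(-9\right) 335607 = -3020463$)
$L{\left(D \right)} = 16$ ($L{\left(D \right)} = 2 + \left(\left(-1\right) \left(-12\right) + 2 \left(-1\right)^{2}\right) = 2 + \left(12 + 2 \cdot 1\right) = 2 + \left(12 + 2\right) = 2 + 14 = 16$)
$L{\left(16 \right)} - V = 16 - -3020463 = 16 + 3020463 = 3020479$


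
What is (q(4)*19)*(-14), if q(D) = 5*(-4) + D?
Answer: 4256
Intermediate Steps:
q(D) = -20 + D
(q(4)*19)*(-14) = ((-20 + 4)*19)*(-14) = -16*19*(-14) = -304*(-14) = 4256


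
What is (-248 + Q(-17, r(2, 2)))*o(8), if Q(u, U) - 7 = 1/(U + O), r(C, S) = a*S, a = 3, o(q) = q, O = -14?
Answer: -1929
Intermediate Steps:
r(C, S) = 3*S
Q(u, U) = 7 + 1/(-14 + U) (Q(u, U) = 7 + 1/(U - 14) = 7 + 1/(-14 + U))
(-248 + Q(-17, r(2, 2)))*o(8) = (-248 + (-97 + 7*(3*2))/(-14 + 3*2))*8 = (-248 + (-97 + 7*6)/(-14 + 6))*8 = (-248 + (-97 + 42)/(-8))*8 = (-248 - 1/8*(-55))*8 = (-248 + 55/8)*8 = -1929/8*8 = -1929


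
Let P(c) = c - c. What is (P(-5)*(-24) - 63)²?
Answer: 3969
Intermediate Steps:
P(c) = 0
(P(-5)*(-24) - 63)² = (0*(-24) - 63)² = (0 - 63)² = (-63)² = 3969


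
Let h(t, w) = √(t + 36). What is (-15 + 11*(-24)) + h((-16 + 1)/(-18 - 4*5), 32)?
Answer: -279 + √52554/38 ≈ -272.97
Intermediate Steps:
h(t, w) = √(36 + t)
(-15 + 11*(-24)) + h((-16 + 1)/(-18 - 4*5), 32) = (-15 + 11*(-24)) + √(36 + (-16 + 1)/(-18 - 4*5)) = (-15 - 264) + √(36 - 15/(-18 - 20)) = -279 + √(36 - 15/(-38)) = -279 + √(36 - 15*(-1/38)) = -279 + √(36 + 15/38) = -279 + √(1383/38) = -279 + √52554/38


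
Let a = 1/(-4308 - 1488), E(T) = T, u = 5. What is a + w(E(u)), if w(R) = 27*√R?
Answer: -1/5796 + 27*√5 ≈ 60.374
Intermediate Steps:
a = -1/5796 (a = 1/(-5796) = -1/5796 ≈ -0.00017253)
a + w(E(u)) = -1/5796 + 27*√5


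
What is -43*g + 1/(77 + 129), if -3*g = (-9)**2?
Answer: 239167/206 ≈ 1161.0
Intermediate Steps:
g = -27 (g = -1/3*(-9)**2 = -1/3*81 = -27)
-43*g + 1/(77 + 129) = -43*(-27) + 1/(77 + 129) = 1161 + 1/206 = 239167/206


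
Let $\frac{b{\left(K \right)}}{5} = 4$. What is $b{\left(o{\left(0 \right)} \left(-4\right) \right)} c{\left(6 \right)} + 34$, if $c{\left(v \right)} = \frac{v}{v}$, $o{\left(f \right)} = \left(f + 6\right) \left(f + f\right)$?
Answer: $54$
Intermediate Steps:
$o{\left(f \right)} = 2 f \left(6 + f\right)$ ($o{\left(f \right)} = \left(6 + f\right) 2 f = 2 f \left(6 + f\right)$)
$b{\left(K \right)} = 20$ ($b{\left(K \right)} = 5 \cdot 4 = 20$)
$c{\left(v \right)} = 1$
$b{\left(o{\left(0 \right)} \left(-4\right) \right)} c{\left(6 \right)} + 34 = 20 \cdot 1 + 34 = 20 + 34 = 54$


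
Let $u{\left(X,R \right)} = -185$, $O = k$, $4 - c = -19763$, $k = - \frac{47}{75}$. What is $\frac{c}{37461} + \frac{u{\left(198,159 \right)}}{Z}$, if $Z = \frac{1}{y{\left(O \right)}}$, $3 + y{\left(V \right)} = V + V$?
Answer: $\frac{147482896}{187305} \approx 787.39$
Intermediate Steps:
$k = - \frac{47}{75}$ ($k = \left(-47\right) \frac{1}{75} = - \frac{47}{75} \approx -0.62667$)
$c = 19767$ ($c = 4 - -19763 = 4 + 19763 = 19767$)
$O = - \frac{47}{75} \approx -0.62667$
$y{\left(V \right)} = -3 + 2 V$ ($y{\left(V \right)} = -3 + \left(V + V\right) = -3 + 2 V$)
$Z = - \frac{75}{319}$ ($Z = \frac{1}{-3 + 2 \left(- \frac{47}{75}\right)} = \frac{1}{-3 - \frac{94}{75}} = \frac{1}{- \frac{319}{75}} = - \frac{75}{319} \approx -0.23511$)
$\frac{c}{37461} + \frac{u{\left(198,159 \right)}}{Z} = \frac{19767}{37461} - \frac{185}{- \frac{75}{319}} = 19767 \cdot \frac{1}{37461} - - \frac{11803}{15} = \frac{6589}{12487} + \frac{11803}{15} = \frac{147482896}{187305}$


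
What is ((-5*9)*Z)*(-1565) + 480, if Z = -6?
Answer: -422070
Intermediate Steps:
((-5*9)*Z)*(-1565) + 480 = (-5*9*(-6))*(-1565) + 480 = -45*(-6)*(-1565) + 480 = 270*(-1565) + 480 = -422550 + 480 = -422070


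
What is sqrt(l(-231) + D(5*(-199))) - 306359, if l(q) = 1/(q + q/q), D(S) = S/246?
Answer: -306359 + I*sqrt(810140730)/14145 ≈ -3.0636e+5 + 2.0122*I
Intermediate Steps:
D(S) = S/246 (D(S) = S*(1/246) = S/246)
l(q) = 1/(1 + q) (l(q) = 1/(q + 1) = 1/(1 + q))
sqrt(l(-231) + D(5*(-199))) - 306359 = sqrt(1/(1 - 231) + (5*(-199))/246) - 306359 = sqrt(1/(-230) + (1/246)*(-995)) - 306359 = sqrt(-1/230 - 995/246) - 306359 = sqrt(-57274/14145) - 306359 = I*sqrt(810140730)/14145 - 306359 = -306359 + I*sqrt(810140730)/14145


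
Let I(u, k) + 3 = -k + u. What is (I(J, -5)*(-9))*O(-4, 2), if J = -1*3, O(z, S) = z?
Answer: -36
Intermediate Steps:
J = -3
I(u, k) = -3 + u - k (I(u, k) = -3 + (-k + u) = -3 + (u - k) = -3 + u - k)
(I(J, -5)*(-9))*O(-4, 2) = ((-3 - 3 - 1*(-5))*(-9))*(-4) = ((-3 - 3 + 5)*(-9))*(-4) = -1*(-9)*(-4) = 9*(-4) = -36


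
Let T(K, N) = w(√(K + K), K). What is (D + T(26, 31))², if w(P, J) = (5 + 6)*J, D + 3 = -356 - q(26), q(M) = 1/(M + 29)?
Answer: 16128256/3025 ≈ 5331.7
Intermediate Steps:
q(M) = 1/(29 + M)
D = -19746/55 (D = -3 + (-356 - 1/(29 + 26)) = -3 + (-356 - 1/55) = -3 - 19581/55 = -19746/55 ≈ -359.02)
w(P, J) = 11*J
T(K, N) = 11*K
(D + T(26, 31))² = (-19746/55 + 11*26)² = (-19746/55 + 286)² = (-4016/55)² = 16128256/3025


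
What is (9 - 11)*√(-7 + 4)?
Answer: -2*I*√3 ≈ -3.4641*I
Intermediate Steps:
(9 - 11)*√(-7 + 4) = -2*I*√3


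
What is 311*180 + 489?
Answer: 56469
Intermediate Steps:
311*180 + 489 = 55980 + 489 = 56469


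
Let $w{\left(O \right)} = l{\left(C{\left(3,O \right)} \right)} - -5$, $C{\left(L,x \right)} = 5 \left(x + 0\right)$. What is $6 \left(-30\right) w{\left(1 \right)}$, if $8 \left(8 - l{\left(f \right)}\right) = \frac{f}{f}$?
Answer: $- \frac{4635}{2} \approx -2317.5$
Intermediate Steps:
$C{\left(L,x \right)} = 5 x$
$l{\left(f \right)} = \frac{63}{8}$ ($l{\left(f \right)} = 8 - \frac{f \frac{1}{f}}{8} = 8 - \frac{1}{8} = \frac{63}{8}$)
$w{\left(O \right)} = \frac{103}{8}$ ($w{\left(O \right)} = \frac{63}{8} - -5 = \frac{63}{8} + 5 = \frac{103}{8}$)
$6 \left(-30\right) w{\left(1 \right)} = 6 \left(-30\right) \frac{103}{8} = \left(-180\right) \frac{103}{8} = - \frac{4635}{2}$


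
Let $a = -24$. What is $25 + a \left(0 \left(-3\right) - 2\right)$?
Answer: $73$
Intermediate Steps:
$25 + a \left(0 \left(-3\right) - 2\right) = 25 - 24 \left(0 \left(-3\right) - 2\right) = 25 - 24 \left(0 - 2\right) = 25 - -48 = 25 + 48 = 73$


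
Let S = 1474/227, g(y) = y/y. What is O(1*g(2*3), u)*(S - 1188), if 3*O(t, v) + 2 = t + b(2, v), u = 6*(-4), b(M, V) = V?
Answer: 6705050/681 ≈ 9845.9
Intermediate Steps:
g(y) = 1
S = 1474/227 (S = 1474*(1/227) = 1474/227 ≈ 6.4934)
u = -24
O(t, v) = -⅔ + t/3 + v/3 (O(t, v) = -⅔ + (t + v)/3 = -⅔ + (t/3 + v/3) = -⅔ + t/3 + v/3)
O(1*g(2*3), u)*(S - 1188) = (-⅔ + (1*1)/3 + (⅓)*(-24))*(1474/227 - 1188) = (-⅔ + (⅓)*1 - 8)*(-268202/227) = (-⅔ + ⅓ - 8)*(-268202/227) = -25/3*(-268202/227) = 6705050/681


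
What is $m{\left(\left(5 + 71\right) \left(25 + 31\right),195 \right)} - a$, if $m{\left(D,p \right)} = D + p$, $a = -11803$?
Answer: $16254$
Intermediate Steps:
$m{\left(\left(5 + 71\right) \left(25 + 31\right),195 \right)} - a = \left(\left(5 + 71\right) \left(25 + 31\right) + 195\right) - -11803 = \left(76 \cdot 56 + 195\right) + 11803 = \left(4256 + 195\right) + 11803 = 4451 + 11803 = 16254$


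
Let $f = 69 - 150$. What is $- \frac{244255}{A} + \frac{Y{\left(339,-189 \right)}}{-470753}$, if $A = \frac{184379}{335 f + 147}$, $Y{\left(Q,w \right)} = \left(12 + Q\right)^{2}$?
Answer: $\frac{238704567495357}{6676689799} \approx 35752.0$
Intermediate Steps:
$f = -81$
$A = - \frac{14183}{2076}$ ($A = \frac{184379}{335 \left(-81\right) + 147} = \frac{184379}{-27135 + 147} = \frac{184379}{-26988} = 184379 \left(- \frac{1}{26988}\right) = - \frac{14183}{2076} \approx -6.8319$)
$- \frac{244255}{A} + \frac{Y{\left(339,-189 \right)}}{-470753} = - \frac{244255}{- \frac{14183}{2076}} + \frac{\left(12 + 339\right)^{2}}{-470753} = \left(-244255\right) \left(- \frac{2076}{14183}\right) + 351^{2} \left(- \frac{1}{470753}\right) = \frac{507073380}{14183} + 123201 \left(- \frac{1}{470753}\right) = \frac{507073380}{14183} - \frac{123201}{470753} = \frac{238704567495357}{6676689799}$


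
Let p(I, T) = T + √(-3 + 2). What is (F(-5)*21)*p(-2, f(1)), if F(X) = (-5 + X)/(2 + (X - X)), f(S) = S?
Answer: -105 - 105*I ≈ -105.0 - 105.0*I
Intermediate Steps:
F(X) = -5/2 + X/2 (F(X) = (-5 + X)/(2 + 0) = (-5 + X)/2 = (-5 + X)*(½) = -5/2 + X/2)
p(I, T) = I + T (p(I, T) = T + √(-1) = T + I = I + T)
(F(-5)*21)*p(-2, f(1)) = ((-5/2 + (½)*(-5))*21)*(I + 1) = ((-5/2 - 5/2)*21)*(1 + I) = (-5*21)*(1 + I) = -105*(1 + I) = -105 - 105*I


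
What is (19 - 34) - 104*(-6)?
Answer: 609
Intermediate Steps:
(19 - 34) - 104*(-6) = -15 + 624 = 609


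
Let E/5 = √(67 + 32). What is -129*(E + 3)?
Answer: -387 - 1935*√11 ≈ -6804.7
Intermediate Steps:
E = 15*√11 (E = 5*√(67 + 32) = 5*√99 = 5*(3*√11) = 15*√11 ≈ 49.749)
-129*(E + 3) = -129*(15*√11 + 3) = -129*(3 + 15*√11) = -387 - 1935*√11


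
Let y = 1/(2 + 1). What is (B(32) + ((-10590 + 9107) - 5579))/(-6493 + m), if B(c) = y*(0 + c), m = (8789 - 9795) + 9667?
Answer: -10577/3252 ≈ -3.2525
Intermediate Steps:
y = 1/3 ≈ 0.33333
m = 8661 (m = -1006 + 9667 = 8661)
B(c) = c/3 (B(c) = (0 + c)/3 = c/3)
(B(32) + ((-10590 + 9107) - 5579))/(-6493 + m) = ((1/3)*32 + ((-10590 + 9107) - 5579))/(-6493 + 8661) = (32/3 + (-1483 - 5579))/2168 = (32/3 - 7062)*(1/2168) = -21154/3*1/2168 = -10577/3252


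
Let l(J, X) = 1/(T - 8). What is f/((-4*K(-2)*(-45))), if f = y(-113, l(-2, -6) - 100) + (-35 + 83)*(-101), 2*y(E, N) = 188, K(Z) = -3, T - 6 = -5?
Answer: 2377/270 ≈ 8.8037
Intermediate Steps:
T = 1 (T = 6 - 5 = 1)
l(J, X) = -⅐ (l(J, X) = 1/(1 - 8) = 1/(-7) = -⅐)
y(E, N) = 94 (y(E, N) = (½)*188 = 94)
f = -4754 (f = 94 + (-35 + 83)*(-101) = 94 + 48*(-101) = 94 - 4848 = -4754)
f/((-4*K(-2)*(-45))) = -4754/(-4*(-3)*(-45)) = -4754/(12*(-45)) = -4754/(-540) = -4754*(-1/540) = 2377/270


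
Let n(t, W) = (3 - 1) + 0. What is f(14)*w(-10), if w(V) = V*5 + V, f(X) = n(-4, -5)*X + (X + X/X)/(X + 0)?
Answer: -12210/7 ≈ -1744.3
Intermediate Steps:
n(t, W) = 2 (n(t, W) = 2 + 0 = 2)
f(X) = 2*X + (1 + X)/X (f(X) = 2*X + (X + X/X)/(X + 0) = 2*X + (X + 1)/X = 2*X + (1 + X)/X)
w(V) = 6*V (w(V) = 5*V + V = 6*V)
f(14)*w(-10) = (1 + 1/14 + 2*14)*(6*(-10)) = (1 + 1/14 + 28)*(-60) = (407/14)*(-60) = -12210/7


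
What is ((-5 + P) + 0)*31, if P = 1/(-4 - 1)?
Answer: -806/5 ≈ -161.20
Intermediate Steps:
P = -1/5 (P = 1/(-5) = -1/5 ≈ -0.20000)
((-5 + P) + 0)*31 = ((-5 - 1/5) + 0)*31 = (-26/5 + 0)*31 = -26/5*31 = -806/5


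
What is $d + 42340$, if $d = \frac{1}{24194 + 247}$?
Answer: $\frac{1034831941}{24441} \approx 42340.0$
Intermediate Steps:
$d = \frac{1}{24441} \approx 4.0915 \cdot 10^{-5}$
$d + 42340 = \frac{1}{24441} + 42340 = \frac{1034831941}{24441}$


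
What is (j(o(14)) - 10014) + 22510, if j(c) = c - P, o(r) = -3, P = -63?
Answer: 12556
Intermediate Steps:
j(c) = 63 + c (j(c) = c - 1*(-63) = c + 63 = 63 + c)
(j(o(14)) - 10014) + 22510 = ((63 - 3) - 10014) + 22510 = (60 - 10014) + 22510 = -9954 + 22510 = 12556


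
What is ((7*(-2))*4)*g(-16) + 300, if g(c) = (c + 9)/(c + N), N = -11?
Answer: 7708/27 ≈ 285.48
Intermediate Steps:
g(c) = (9 + c)/(-11 + c) (g(c) = (c + 9)/(c - 11) = (9 + c)/(-11 + c))
((7*(-2))*4)*g(-16) + 300 = ((7*(-2))*4)*((9 - 16)/(-11 - 16)) + 300 = (-14*4)*(-7/(-27)) + 300 = -(-56)*(-7)/27 + 300 = -56*7/27 + 300 = -392/27 + 300 = 7708/27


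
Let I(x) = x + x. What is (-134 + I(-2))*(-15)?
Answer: 2070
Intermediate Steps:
I(x) = 2*x
(-134 + I(-2))*(-15) = (-134 + 2*(-2))*(-15) = (-134 - 4)*(-15) = -138*(-15) = 2070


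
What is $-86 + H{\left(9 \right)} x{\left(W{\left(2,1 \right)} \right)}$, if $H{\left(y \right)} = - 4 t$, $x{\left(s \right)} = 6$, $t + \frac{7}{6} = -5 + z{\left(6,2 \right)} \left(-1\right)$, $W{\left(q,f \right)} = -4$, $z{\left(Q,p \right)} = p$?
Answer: $110$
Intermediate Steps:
$t = - \frac{49}{6}$ ($t = - \frac{7}{6} + \left(-5 + 2 \left(-1\right)\right) = - \frac{7}{6} - 7 = - \frac{49}{6} \approx -8.1667$)
$H{\left(y \right)} = \frac{98}{3}$ ($H{\left(y \right)} = \left(-4\right) \left(- \frac{49}{6}\right) = \frac{98}{3}$)
$-86 + H{\left(9 \right)} x{\left(W{\left(2,1 \right)} \right)} = -86 + \frac{98}{3} \cdot 6 = -86 + 196 = 110$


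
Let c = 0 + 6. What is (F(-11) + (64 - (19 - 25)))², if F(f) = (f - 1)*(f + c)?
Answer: 16900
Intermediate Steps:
c = 6
F(f) = (-1 + f)*(6 + f) (F(f) = (f - 1)*(f + 6) = (-1 + f)*(6 + f))
(F(-11) + (64 - (19 - 25)))² = ((-6 + (-11)² + 5*(-11)) + (64 - (19 - 25)))² = ((-6 + 121 - 55) + (64 - 1*(-6)))² = (60 + (64 + 6))² = (60 + 70)² = 130² = 16900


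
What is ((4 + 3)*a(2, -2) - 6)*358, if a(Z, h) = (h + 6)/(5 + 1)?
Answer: -1432/3 ≈ -477.33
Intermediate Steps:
a(Z, h) = 1 + h/6 (a(Z, h) = (6 + h)/6 = (6 + h)*(1/6) = 1 + h/6)
((4 + 3)*a(2, -2) - 6)*358 = ((4 + 3)*(1 + (1/6)*(-2)) - 6)*358 = (7*(1 - 1/3) - 6)*358 = (7*(2/3) - 6)*358 = (14/3 - 6)*358 = -4/3*358 = -1432/3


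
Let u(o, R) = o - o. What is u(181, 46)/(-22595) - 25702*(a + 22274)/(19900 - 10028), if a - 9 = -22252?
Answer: -398381/4936 ≈ -80.709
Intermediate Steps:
a = -22243 (a = 9 - 22252 = -22243)
u(o, R) = 0
u(181, 46)/(-22595) - 25702*(a + 22274)/(19900 - 10028) = 0/(-22595) - 25702*(-22243 + 22274)/(19900 - 10028) = 0*(-1/22595) - 25702/(9872/31) = 0 - 25702/(9872*(1/31)) = 0 - 25702/9872/31 = 0 - 25702*31/9872 = 0 - 398381/4936 = -398381/4936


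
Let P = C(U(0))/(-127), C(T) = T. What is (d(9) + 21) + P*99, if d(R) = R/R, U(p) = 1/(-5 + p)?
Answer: 14069/635 ≈ 22.156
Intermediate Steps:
d(R) = 1
P = 1/635 (P = 1/((-5 + 0)*(-127)) = -1/127/(-5) = -⅕*(-1/127) = 1/635 ≈ 0.0015748)
(d(9) + 21) + P*99 = (1 + 21) + (1/635)*99 = 22 + 99/635 = 14069/635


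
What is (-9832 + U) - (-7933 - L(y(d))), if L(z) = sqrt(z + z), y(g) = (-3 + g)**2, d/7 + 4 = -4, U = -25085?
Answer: -26984 + 59*sqrt(2) ≈ -26901.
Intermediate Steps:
d = -56 (d = -28 + 7*(-4) = -28 - 28 = -56)
L(z) = sqrt(2)*sqrt(z) (L(z) = sqrt(2*z) = sqrt(2)*sqrt(z))
(-9832 + U) - (-7933 - L(y(d))) = (-9832 - 25085) - (-7933 - sqrt(2)*sqrt((-3 - 56)**2)) = -34917 - (-7933 - sqrt(2)*sqrt((-59)**2)) = -34917 - (-7933 - sqrt(2)*sqrt(3481)) = -34917 - (-7933 - sqrt(2)*59) = -34917 - (-7933 - 59*sqrt(2)) = -34917 + (7933 + 59*sqrt(2)) = -26984 + 59*sqrt(2)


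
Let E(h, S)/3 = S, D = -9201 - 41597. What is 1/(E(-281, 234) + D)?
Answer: -1/50096 ≈ -1.9962e-5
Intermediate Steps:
D = -50798
E(h, S) = 3*S
1/(E(-281, 234) + D) = 1/(3*234 - 50798) = 1/(702 - 50798) = 1/(-50096) = -1/50096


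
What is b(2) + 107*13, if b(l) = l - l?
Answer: 1391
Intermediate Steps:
b(l) = 0
b(2) + 107*13 = 0 + 107*13 = 0 + 1391 = 1391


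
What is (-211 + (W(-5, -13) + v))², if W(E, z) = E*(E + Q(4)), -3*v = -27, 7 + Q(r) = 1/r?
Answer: 328329/16 ≈ 20521.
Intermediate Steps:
Q(r) = -7 + 1/r
v = 9 (v = -⅓*(-27) = 9)
W(E, z) = E*(-27/4 + E) (W(E, z) = E*(E + (-7 + 1/4)) = E*(E + (-7 + ¼)) = E*(E - 27/4) = E*(-27/4 + E))
(-211 + (W(-5, -13) + v))² = (-211 + ((¼)*(-5)*(-27 + 4*(-5)) + 9))² = (-211 + ((¼)*(-5)*(-27 - 20) + 9))² = (-211 + ((¼)*(-5)*(-47) + 9))² = (-211 + (235/4 + 9))² = (-211 + 271/4)² = (-573/4)² = 328329/16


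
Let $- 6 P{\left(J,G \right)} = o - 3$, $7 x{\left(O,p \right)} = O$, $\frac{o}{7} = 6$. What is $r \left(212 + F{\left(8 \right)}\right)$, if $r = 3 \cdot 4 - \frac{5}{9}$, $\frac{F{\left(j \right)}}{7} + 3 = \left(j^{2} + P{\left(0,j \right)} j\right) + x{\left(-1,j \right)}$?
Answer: $\frac{28222}{9} \approx 3135.8$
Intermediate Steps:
$o = 42$ ($o = 7 \cdot 6 = 42$)
$x{\left(O,p \right)} = \frac{O}{7}$
$P{\left(J,G \right)} = - \frac{13}{2}$ ($P{\left(J,G \right)} = - \frac{42 - 3}{6} = \left(- \frac{1}{6}\right) 39 = - \frac{13}{2}$)
$F{\left(j \right)} = -22 + 7 j^{2} - \frac{91 j}{2}$ ($F{\left(j \right)} = -21 + 7 \left(\left(j^{2} - \frac{13 j}{2}\right) + \frac{1}{7} \left(-1\right)\right) = -21 + 7 \left(\left(j^{2} - \frac{13 j}{2}\right) - \frac{1}{7}\right) = -21 + 7 \left(- \frac{1}{7} + j^{2} - \frac{13 j}{2}\right) = -21 - \left(1 - 7 j^{2} + \frac{91 j}{2}\right) = -22 + 7 j^{2} - \frac{91 j}{2}$)
$r = \frac{103}{9}$ ($r = 12 - \frac{5}{9} = \frac{103}{9} \approx 11.444$)
$r \left(212 + F{\left(8 \right)}\right) = \frac{103 \left(212 - \left(386 - 448\right)\right)}{9} = \frac{103 \left(212 - -62\right)}{9} = \frac{103 \left(212 + 62\right)}{9} = \frac{103}{9} \cdot 274 = \frac{28222}{9}$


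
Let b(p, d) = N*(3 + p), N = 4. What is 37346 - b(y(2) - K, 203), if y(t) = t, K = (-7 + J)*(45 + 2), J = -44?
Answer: 27738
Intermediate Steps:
K = -2397 (K = (-7 - 44)*(45 + 2) = -51*47 = -2397)
b(p, d) = 12 + 4*p (b(p, d) = 4*(3 + p) = 12 + 4*p)
37346 - b(y(2) - K, 203) = 37346 - (12 + 4*(2 - 1*(-2397))) = 37346 - (12 + 4*(2 + 2397)) = 37346 - (12 + 4*2399) = 37346 - (12 + 9596) = 37346 - 1*9608 = 37346 - 9608 = 27738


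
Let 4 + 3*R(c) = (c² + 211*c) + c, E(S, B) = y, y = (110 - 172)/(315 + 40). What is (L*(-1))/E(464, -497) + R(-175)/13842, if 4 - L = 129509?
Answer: -477282036337/643653 ≈ -7.4152e+5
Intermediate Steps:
L = -129505 (L = 4 - 1*129509 = 4 - 129509 = -129505)
y = -62/355 ≈ -0.17465
E(S, B) = -62/355
R(c) = -4/3 + c²/3 + 212*c/3 (R(c) = -4/3 + ((c² + 211*c) + c)/3 = -4/3 + (c² + 212*c)/3 = -4/3 + (c²/3 + 212*c/3) = -4/3 + c²/3 + 212*c/3)
(L*(-1))/E(464, -497) + R(-175)/13842 = (-129505*(-1))/(-62/355) + (-4/3 + (⅓)*(-175)² + (212/3)*(-175))/13842 = 129505*(-355/62) + (-4/3 + (⅓)*30625 - 37100/3)*(1/13842) = -45974275/62 + (-4/3 + 30625/3 - 37100/3)*(1/13842) = -45974275/62 - 6479/3*1/13842 = -45974275/62 - 6479/41526 = -477282036337/643653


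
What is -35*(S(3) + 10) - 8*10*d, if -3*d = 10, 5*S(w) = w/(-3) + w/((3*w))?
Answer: -236/3 ≈ -78.667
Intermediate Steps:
S(w) = 1/15 - w/15 (S(w) = (w/(-3) + w/((3*w)))/5 = (w*(-⅓) + w*(1/(3*w)))/5 = (-w/3 + ⅓)/5 = (⅓ - w/3)/5 = 1/15 - w/15)
d = -10/3 (d = -⅓*10 = -10/3 ≈ -3.3333)
-35*(S(3) + 10) - 8*10*d = -35*((1/15 - 1/15*3) + 10) - 8*10*(-10)/3 = -35*((1/15 - ⅕) + 10) - 80*(-10)/3 = -35*(-2/15 + 10) - 1*(-800/3) = -35*148/15 + 800/3 = -1036/3 + 800/3 = -236/3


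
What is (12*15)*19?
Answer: 3420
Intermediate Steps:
(12*15)*19 = 180*19 = 3420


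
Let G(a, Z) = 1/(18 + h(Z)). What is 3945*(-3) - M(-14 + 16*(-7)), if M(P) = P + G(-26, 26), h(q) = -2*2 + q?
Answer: -468361/40 ≈ -11709.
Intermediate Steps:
h(q) = -4 + q
G(a, Z) = 1/(14 + Z) (G(a, Z) = 1/(18 + (-4 + Z)) = 1/(14 + Z))
M(P) = 1/40 + P (M(P) = P + 1/(14 + 26) = P + 1/40 = 1/40 + P)
3945*(-3) - M(-14 + 16*(-7)) = 3945*(-3) - (1/40 + (-14 + 16*(-7))) = -11835 - (1/40 + (-14 - 112)) = -11835 - (1/40 - 126) = -11835 - 1*(-5039/40) = -11835 + 5039/40 = -468361/40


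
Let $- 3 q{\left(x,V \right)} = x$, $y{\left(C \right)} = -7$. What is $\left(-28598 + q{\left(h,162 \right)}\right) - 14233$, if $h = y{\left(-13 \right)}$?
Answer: $- \frac{128486}{3} \approx -42829.0$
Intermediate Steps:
$h = -7$
$q{\left(x,V \right)} = - \frac{x}{3}$
$\left(-28598 + q{\left(h,162 \right)}\right) - 14233 = \left(-28598 - - \frac{7}{3}\right) - 14233 = \left(-28598 + \frac{7}{3}\right) - 14233 = - \frac{85787}{3} - 14233 = - \frac{128486}{3}$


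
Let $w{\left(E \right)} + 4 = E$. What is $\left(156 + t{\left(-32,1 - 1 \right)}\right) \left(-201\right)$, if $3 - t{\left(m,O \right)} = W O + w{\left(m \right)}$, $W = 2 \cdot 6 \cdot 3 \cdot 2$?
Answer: $-39195$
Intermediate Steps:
$w{\left(E \right)} = -4 + E$
$W = 72$ ($W = 2 \cdot 18 \cdot 2 = 36 \cdot 2 = 72$)
$t{\left(m,O \right)} = 7 - m - 72 O$ ($t{\left(m,O \right)} = 3 - \left(72 O + \left(-4 + m\right)\right) = 3 - \left(-4 + m + 72 O\right) = 7 - m - 72 O$)
$\left(156 + t{\left(-32,1 - 1 \right)}\right) \left(-201\right) = \left(156 - \left(-39 + 72 \left(1 - 1\right)\right)\right) \left(-201\right) = \left(156 + \left(7 + 32 - 0\right)\right) \left(-201\right) = \left(156 + \left(7 + 32 + 0\right)\right) \left(-201\right) = \left(156 + 39\right) \left(-201\right) = 195 \left(-201\right) = -39195$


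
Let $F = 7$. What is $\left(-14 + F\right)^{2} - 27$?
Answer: $22$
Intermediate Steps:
$\left(-14 + F\right)^{2} - 27 = \left(-14 + 7\right)^{2} - 27 = \left(-7\right)^{2} - 27 = 49 - 27 = 22$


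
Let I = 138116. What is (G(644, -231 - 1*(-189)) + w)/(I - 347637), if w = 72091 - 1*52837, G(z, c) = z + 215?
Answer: -20113/209521 ≈ -0.095995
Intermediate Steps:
G(z, c) = 215 + z
w = 19254 (w = 72091 - 52837 = 19254)
(G(644, -231 - 1*(-189)) + w)/(I - 347637) = ((215 + 644) + 19254)/(138116 - 347637) = (859 + 19254)/(-209521) = 20113*(-1/209521) = -20113/209521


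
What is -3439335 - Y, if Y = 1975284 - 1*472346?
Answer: -4942273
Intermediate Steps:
Y = 1502938 (Y = 1975284 - 472346 = 1502938)
-3439335 - Y = -3439335 - 1*1502938 = -3439335 - 1502938 = -4942273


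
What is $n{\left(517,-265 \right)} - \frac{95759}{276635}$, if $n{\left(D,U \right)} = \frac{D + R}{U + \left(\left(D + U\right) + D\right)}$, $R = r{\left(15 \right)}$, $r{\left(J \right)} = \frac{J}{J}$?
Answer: $\frac{6788171}{9958860} \approx 0.68162$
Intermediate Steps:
$r{\left(J \right)} = 1$
$R = 1$
$n{\left(D,U \right)} = \frac{1 + D}{2 D + 2 U}$ ($n{\left(D,U \right)} = \frac{D + 1}{U + \left(\left(D + U\right) + D\right)} = \frac{1 + D}{U + \left(U + 2 D\right)} = \frac{1 + D}{2 D + 2 U}$)
$n{\left(517,-265 \right)} - \frac{95759}{276635} = \frac{1 + 517}{2 \left(517 - 265\right)} - \frac{95759}{276635} = \frac{1}{2} \cdot \frac{1}{252} \cdot 518 - \frac{95759}{276635} = \frac{37}{36} - \frac{95759}{276635} = \frac{6788171}{9958860}$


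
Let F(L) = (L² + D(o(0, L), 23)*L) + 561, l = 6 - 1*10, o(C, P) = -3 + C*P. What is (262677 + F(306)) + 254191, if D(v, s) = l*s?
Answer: 582913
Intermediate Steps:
l = -4 (l = 6 - 10 = -4)
D(v, s) = -4*s
F(L) = 561 + L² - 92*L (F(L) = (L² + (-4*23)*L) + 561 = (L² - 92*L) + 561 = 561 + L² - 92*L)
(262677 + F(306)) + 254191 = (262677 + (561 + 306² - 92*306)) + 254191 = (262677 + (561 + 93636 - 28152)) + 254191 = (262677 + 66045) + 254191 = 328722 + 254191 = 582913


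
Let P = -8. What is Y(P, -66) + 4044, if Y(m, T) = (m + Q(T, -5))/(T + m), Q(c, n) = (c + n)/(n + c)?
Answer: 299263/74 ≈ 4044.1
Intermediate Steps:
Q(c, n) = 1 (Q(c, n) = (c + n)/(c + n) = 1)
Y(m, T) = (1 + m)/(T + m) (Y(m, T) = (m + 1)/(T + m) = (1 + m)/(T + m))
Y(P, -66) + 4044 = (1 - 8)/(-66 - 8) + 4044 = -7/(-74) + 4044 = -1/74*(-7) + 4044 = 7/74 + 4044 = 299263/74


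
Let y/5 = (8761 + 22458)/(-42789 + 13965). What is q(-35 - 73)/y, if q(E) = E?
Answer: 3112992/156095 ≈ 19.943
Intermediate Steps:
y = -156095/28824 (y = 5*((8761 + 22458)/(-42789 + 13965)) = 5*(31219/(-28824)) = 5*(31219*(-1/28824)) = 5*(-31219/28824) = -156095/28824 ≈ -5.4155)
q(-35 - 73)/y = (-35 - 73)/(-156095/28824) = -108*(-28824/156095) = 3112992/156095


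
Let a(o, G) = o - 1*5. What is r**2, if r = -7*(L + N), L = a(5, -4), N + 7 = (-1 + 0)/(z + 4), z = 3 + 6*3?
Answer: 1517824/625 ≈ 2428.5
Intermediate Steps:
z = 21 (z = 3 + 18 = 21)
a(o, G) = -5 + o (a(o, G) = o - 5 = -5 + o)
N = -176/25 (N = -7 + (-1 + 0)/(21 + 4) = -7 - 1/25 = -176/25 ≈ -7.0400)
L = 0 (L = -5 + 5 = 0)
r = 1232/25 (r = -7*(0 - 176/25) = -7*(-176/25) = 1232/25 ≈ 49.280)
r**2 = (1232/25)**2 = 1517824/625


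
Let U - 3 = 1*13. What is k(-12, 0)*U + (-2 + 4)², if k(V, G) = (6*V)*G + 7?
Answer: 116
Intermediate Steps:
U = 16 (U = 3 + 1*13 = 3 + 13 = 16)
k(V, G) = 7 + 6*G*V (k(V, G) = 6*G*V + 7 = 7 + 6*G*V)
k(-12, 0)*U + (-2 + 4)² = (7 + 6*0*(-12))*16 + (-2 + 4)² = (7 + 0)*16 + 2² = 7*16 + 4 = 112 + 4 = 116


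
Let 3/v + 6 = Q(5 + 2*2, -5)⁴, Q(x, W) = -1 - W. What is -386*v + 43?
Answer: 4796/125 ≈ 38.368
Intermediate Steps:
v = 3/250 (v = 3/(-6 + (-1 - 1*(-5))⁴) = 3/(-6 + (-1 + 5)⁴) = 3/(-6 + 4⁴) = 3/(-6 + 256) = 3/250 ≈ 0.012000)
-386*v + 43 = -386*3/250 + 43 = -579/125 + 43 = 4796/125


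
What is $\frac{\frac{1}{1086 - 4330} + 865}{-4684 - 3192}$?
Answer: $- \frac{2806059}{25549744} \approx -0.10983$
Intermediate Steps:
$\frac{\frac{1}{1086 - 4330} + 865}{-4684 - 3192} = \frac{\frac{1}{-3244} + 865}{-7876} = \left(- \frac{1}{3244} + 865\right) \left(- \frac{1}{7876}\right) = \frac{2806059}{3244} \left(- \frac{1}{7876}\right) = - \frac{2806059}{25549744}$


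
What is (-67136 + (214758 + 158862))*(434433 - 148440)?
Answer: 87652278612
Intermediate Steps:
(-67136 + (214758 + 158862))*(434433 - 148440) = (-67136 + 373620)*285993 = 306484*285993 = 87652278612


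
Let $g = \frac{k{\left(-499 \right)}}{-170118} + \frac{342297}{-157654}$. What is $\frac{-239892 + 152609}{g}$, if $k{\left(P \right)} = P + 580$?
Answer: $\frac{65025309294491}{1617879195} \approx 40192.0$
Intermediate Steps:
$k{\left(P \right)} = 580 + P$
$g = - \frac{1617879195}{744993977}$ ($g = \frac{580 - 499}{-170118} + \frac{342297}{-157654} = 81 \left(- \frac{1}{170118}\right) + 342297 \left(- \frac{1}{157654}\right) = - \frac{9}{18902} - \frac{342297}{157654} = - \frac{1617879195}{744993977} \approx -2.1717$)
$\frac{-239892 + 152609}{g} = \frac{-239892 + 152609}{- \frac{1617879195}{744993977}} = \left(-87283\right) \left(- \frac{744993977}{1617879195}\right) = \frac{65025309294491}{1617879195}$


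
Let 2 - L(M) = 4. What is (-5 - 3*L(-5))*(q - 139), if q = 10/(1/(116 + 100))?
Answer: 2021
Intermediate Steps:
L(M) = -2 (L(M) = 2 - 1*4 = 2 - 4 = -2)
q = 2160 (q = 10/(1/216) = 10*216 = 2160)
(-5 - 3*L(-5))*(q - 139) = (-5 - 3*(-2))*(2160 - 139) = (-5 + 6)*2021 = 1*2021 = 2021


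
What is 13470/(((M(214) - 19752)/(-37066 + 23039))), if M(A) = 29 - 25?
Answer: 94471845/9874 ≈ 9567.7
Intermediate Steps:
M(A) = 4
13470/(((M(214) - 19752)/(-37066 + 23039))) = 13470/(((4 - 19752)/(-37066 + 23039))) = 13470/((-19748/(-14027))) = 13470/((-19748*(-1/14027))) = 13470/(19748/14027) = 13470*(14027/19748) = 94471845/9874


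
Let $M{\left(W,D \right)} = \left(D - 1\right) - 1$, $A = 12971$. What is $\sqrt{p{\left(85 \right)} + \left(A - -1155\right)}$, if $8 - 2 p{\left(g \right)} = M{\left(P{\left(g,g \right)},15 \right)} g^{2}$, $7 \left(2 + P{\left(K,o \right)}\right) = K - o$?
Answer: $\frac{i \sqrt{131330}}{2} \approx 181.2 i$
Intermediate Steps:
$P{\left(K,o \right)} = -2 - \frac{o}{7} + \frac{K}{7}$ ($P{\left(K,o \right)} = -2 + \frac{K - o}{7} = -2 + \left(- \frac{o}{7} + \frac{K}{7}\right) = -2 - \frac{o}{7} + \frac{K}{7}$)
$M{\left(W,D \right)} = -2 + D$ ($M{\left(W,D \right)} = \left(-1 + D\right) - 1 = -2 + D$)
$p{\left(g \right)} = 4 - \frac{13 g^{2}}{2}$ ($p{\left(g \right)} = 4 - \frac{\left(-2 + 15\right) g^{2}}{2} = 4 - \frac{13 g^{2}}{2}$)
$\sqrt{p{\left(85 \right)} + \left(A - -1155\right)} = \sqrt{\left(4 - \frac{13 \cdot 85^{2}}{2}\right) + \left(12971 - -1155\right)} = \sqrt{\left(4 - \frac{93925}{2}\right) + \left(12971 + 1155\right)} = \sqrt{\left(4 - \frac{93925}{2}\right) + 14126} = \sqrt{- \frac{93917}{2} + 14126} = \sqrt{- \frac{65665}{2}} = \frac{i \sqrt{131330}}{2}$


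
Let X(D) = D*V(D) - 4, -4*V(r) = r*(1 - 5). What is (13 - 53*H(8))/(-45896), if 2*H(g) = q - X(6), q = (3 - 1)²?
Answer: -755/45896 ≈ -0.016450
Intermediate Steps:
q = 4 (q = 2² = 4)
V(r) = r (V(r) = -r*(1 - 5)/4 = -r*(-4)/4 = -(-1)*r = r)
X(D) = -4 + D² (X(D) = D*D - 4 = D² - 4 = -4 + D²)
H(g) = -14 (H(g) = (4 - (-4 + 6²))/2 = (4 - (-4 + 36))/2 = (4 - 1*32)/2 = (4 - 32)/2 = (½)*(-28) = -14)
(13 - 53*H(8))/(-45896) = (13 - 53*(-14))/(-45896) = (13 + 742)*(-1/45896) = 755*(-1/45896) = -755/45896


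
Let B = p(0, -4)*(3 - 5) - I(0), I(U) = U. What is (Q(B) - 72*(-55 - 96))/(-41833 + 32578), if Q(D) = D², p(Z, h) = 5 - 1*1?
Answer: -10936/9255 ≈ -1.1816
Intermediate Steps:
p(Z, h) = 4 (p(Z, h) = 5 - 1 = 4)
B = -8 (B = 4*(3 - 5) - 1*0 = 4*(-2) + 0 = -8 + 0 = -8)
(Q(B) - 72*(-55 - 96))/(-41833 + 32578) = ((-8)² - 72*(-55 - 96))/(-41833 + 32578) = (64 - 72*(-151))/(-9255) = (64 + 10872)*(-1/9255) = 10936*(-1/9255) = -10936/9255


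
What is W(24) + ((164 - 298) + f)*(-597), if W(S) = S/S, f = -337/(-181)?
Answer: 14278630/181 ≈ 78888.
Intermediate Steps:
f = 337/181 (f = -337*(-1/181) = 337/181 ≈ 1.8619)
W(S) = 1
W(24) + ((164 - 298) + f)*(-597) = 1 + ((164 - 298) + 337/181)*(-597) = 1 + (-134 + 337/181)*(-597) = 1 - 23917/181*(-597) = 1 + 14278449/181 = 14278630/181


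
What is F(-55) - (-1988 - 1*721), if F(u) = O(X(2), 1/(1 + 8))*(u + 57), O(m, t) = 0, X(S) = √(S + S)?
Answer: 2709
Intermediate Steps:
X(S) = √2*√S (X(S) = √(2*S) = √2*√S)
F(u) = 0 (F(u) = 0*(u + 57) = 0*(57 + u) = 0)
F(-55) - (-1988 - 1*721) = 0 - (-1988 - 1*721) = 0 - (-1988 - 721) = 0 - 1*(-2709) = 0 + 2709 = 2709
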